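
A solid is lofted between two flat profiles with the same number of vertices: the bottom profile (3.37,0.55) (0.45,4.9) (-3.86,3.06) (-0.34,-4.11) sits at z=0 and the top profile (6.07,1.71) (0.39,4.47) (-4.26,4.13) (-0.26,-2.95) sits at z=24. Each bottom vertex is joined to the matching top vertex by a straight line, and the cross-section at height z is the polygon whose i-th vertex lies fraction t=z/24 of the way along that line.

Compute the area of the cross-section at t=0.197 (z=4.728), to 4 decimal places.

Area at t=0.197: 35.0445

Cross-section at t=0.197: each vertex is (1-t)·p0[i] + t·p1[i].
  v1: (1-0.197)·(3.37,0.55) + 0.197·(6.07,1.71) = (3.9019,0.7785)
  v2: (1-0.197)·(0.45,4.9) + 0.197·(0.39,4.47) = (0.4382,4.8153)
  v3: (1-0.197)·(-3.86,3.06) + 0.197·(-4.26,4.13) = (-3.9388,3.2708)
  v4: (1-0.197)·(-0.34,-4.11) + 0.197·(-0.26,-2.95) = (-0.3242,-3.8815)
Shoelace sum Σ(x_i·y_{i+1} − x_{i+1}·y_i):
  i=1: 3.9019·4.8153 − 0.4382·0.7785 = +18.4476 (running +18.4476)
  i=2: 0.4382·3.2708 − -3.9388·4.8153 = +20.3997 (running +38.8473)
  i=3: -3.9388·-3.8815 − -0.3242·3.2708 = +16.3489 (running +55.1962)
  i=4: -0.3242·0.7785 − 3.9019·-3.8815 = +14.8927 (running +70.0889)
Area = |Σ|/2 = |70.0889|/2 = 35.0445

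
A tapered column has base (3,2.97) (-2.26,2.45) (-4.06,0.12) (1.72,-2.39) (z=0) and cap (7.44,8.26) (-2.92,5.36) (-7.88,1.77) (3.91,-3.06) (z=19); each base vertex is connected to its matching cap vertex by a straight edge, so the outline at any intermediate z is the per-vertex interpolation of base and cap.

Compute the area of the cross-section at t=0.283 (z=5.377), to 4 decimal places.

Area at t=0.283: 36.7889

Cross-section at t=0.283: each vertex is (1-t)·p0[i] + t·p1[i].
  v1: (1-0.283)·(3,2.97) + 0.283·(7.44,8.26) = (4.2565,4.4671)
  v2: (1-0.283)·(-2.26,2.45) + 0.283·(-2.92,5.36) = (-2.4468,3.2735)
  v3: (1-0.283)·(-4.06,0.12) + 0.283·(-7.88,1.77) = (-5.1411,0.5869)
  v4: (1-0.283)·(1.72,-2.39) + 0.283·(3.91,-3.06) = (2.3398,-2.5796)
Shoelace sum Σ(x_i·y_{i+1} − x_{i+1}·y_i):
  i=1: 4.2565·3.2735 − -2.4468·4.4671 = +24.8638 (running +24.8638)
  i=2: -2.4468·0.5869 − -5.1411·3.2735 = +15.3933 (running +40.2571)
  i=3: -5.1411·-2.5796 − 2.3398·0.5869 = +11.8886 (running +52.1457)
  i=4: 2.3398·4.4671 − 4.2565·-2.5796 = +21.4321 (running +73.5777)
Area = |Σ|/2 = |73.5777|/2 = 36.7889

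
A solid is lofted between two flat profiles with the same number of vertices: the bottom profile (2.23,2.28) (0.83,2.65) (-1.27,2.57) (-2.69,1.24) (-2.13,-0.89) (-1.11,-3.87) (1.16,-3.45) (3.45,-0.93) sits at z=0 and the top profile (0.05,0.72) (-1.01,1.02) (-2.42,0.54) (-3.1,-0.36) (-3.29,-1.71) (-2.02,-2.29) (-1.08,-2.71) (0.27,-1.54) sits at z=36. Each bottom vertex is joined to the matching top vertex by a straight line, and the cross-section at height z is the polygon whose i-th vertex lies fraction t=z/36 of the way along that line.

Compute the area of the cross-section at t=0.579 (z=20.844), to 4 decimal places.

Area at t=0.579: 16.1897

Cross-section at t=0.579: each vertex is (1-t)·p0[i] + t·p1[i].
  v1: (1-0.579)·(2.23,2.28) + 0.579·(0.05,0.72) = (0.9678,1.3768)
  v2: (1-0.579)·(0.83,2.65) + 0.579·(-1.01,1.02) = (-0.2354,1.7062)
  v3: (1-0.579)·(-1.27,2.57) + 0.579·(-2.42,0.54) = (-1.9358,1.3946)
  v4: (1-0.579)·(-2.69,1.24) + 0.579·(-3.1,-0.36) = (-2.9274,0.3136)
  v5: (1-0.579)·(-2.13,-0.89) + 0.579·(-3.29,-1.71) = (-2.8016,-1.3648)
  v6: (1-0.579)·(-1.11,-3.87) + 0.579·(-2.02,-2.29) = (-1.6369,-2.9552)
  v7: (1-0.579)·(1.16,-3.45) + 0.579·(-1.08,-2.71) = (-0.1370,-3.0215)
  v8: (1-0.579)·(3.45,-0.93) + 0.579·(0.27,-1.54) = (1.6088,-1.2832)
Shoelace sum Σ(x_i·y_{i+1} − x_{i+1}·y_i):
  i=1: 0.9678·1.7062 − -0.2354·1.3768 = +1.9753 (running +1.9753)
  i=2: -0.2354·1.3946 − -1.9358·1.7062 = +2.9748 (running +4.9501)
  i=3: -1.9358·0.3136 − -2.9274·1.3946 = +3.4755 (running +8.4256)
  i=4: -2.9274·-1.3648 − -2.8016·0.3136 = +4.8738 (running +13.2994)
  i=5: -2.8016·-2.9552 − -1.6369·-1.3648 = +6.0454 (running +19.3448)
  i=6: -1.6369·-3.0215 − -0.1370·-2.9552 = +4.5412 (running +23.8860)
  i=7: -0.1370·-1.2832 − 1.6088·-3.0215 = +5.0367 (running +28.9227)
  i=8: 1.6088·1.3768 − 0.9678·-1.2832 = +3.4567 (running +32.3795)
Area = |Σ|/2 = |32.3795|/2 = 16.1897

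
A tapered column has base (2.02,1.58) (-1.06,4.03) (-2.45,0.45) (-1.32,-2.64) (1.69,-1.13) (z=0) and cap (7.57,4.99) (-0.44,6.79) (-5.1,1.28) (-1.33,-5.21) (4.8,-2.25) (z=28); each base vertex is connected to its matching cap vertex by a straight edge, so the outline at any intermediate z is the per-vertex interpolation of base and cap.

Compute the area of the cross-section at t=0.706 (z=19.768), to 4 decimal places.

Area at t=0.706: 65.2754

Cross-section at t=0.706: each vertex is (1-t)·p0[i] + t·p1[i].
  v1: (1-0.706)·(2.02,1.58) + 0.706·(7.57,4.99) = (5.9383,3.9875)
  v2: (1-0.706)·(-1.06,4.03) + 0.706·(-0.44,6.79) = (-0.6223,5.9786)
  v3: (1-0.706)·(-2.45,0.45) + 0.706·(-5.1,1.28) = (-4.3209,1.0360)
  v4: (1-0.706)·(-1.32,-2.64) + 0.706·(-1.33,-5.21) = (-1.3271,-4.4544)
  v5: (1-0.706)·(1.69,-1.13) + 0.706·(4.8,-2.25) = (3.8857,-1.9207)
Shoelace sum Σ(x_i·y_{i+1} − x_{i+1}·y_i):
  i=1: 5.9383·5.9786 − -0.6223·3.9875 = +37.9838 (running +37.9838)
  i=2: -0.6223·1.0360 − -4.3209·5.9786 = +25.1881 (running +63.1719)
  i=3: -4.3209·-4.4544 − -1.3271·1.0360 = +20.6219 (running +83.7938)
  i=4: -1.3271·-1.9207 − 3.8857·-4.4544 = +19.8573 (running +103.6511)
  i=5: 3.8857·3.9875 − 5.9383·-1.9207 = +26.8997 (running +130.5508)
Area = |Σ|/2 = |130.5508|/2 = 65.2754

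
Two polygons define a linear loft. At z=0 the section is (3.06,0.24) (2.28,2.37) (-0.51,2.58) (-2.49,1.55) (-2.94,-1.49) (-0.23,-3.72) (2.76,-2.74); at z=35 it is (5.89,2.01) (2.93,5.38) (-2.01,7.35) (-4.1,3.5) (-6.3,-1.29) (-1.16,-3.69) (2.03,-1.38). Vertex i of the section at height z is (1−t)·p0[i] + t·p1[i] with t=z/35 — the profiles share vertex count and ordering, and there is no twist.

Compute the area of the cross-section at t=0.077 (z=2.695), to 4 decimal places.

Area at t=0.077: 32.0146

Cross-section at t=0.077: each vertex is (1-t)·p0[i] + t·p1[i].
  v1: (1-0.077)·(3.06,0.24) + 0.077·(5.89,2.01) = (3.2779,0.3763)
  v2: (1-0.077)·(2.28,2.37) + 0.077·(2.93,5.38) = (2.3300,2.6018)
  v3: (1-0.077)·(-0.51,2.58) + 0.077·(-2.01,7.35) = (-0.6255,2.9473)
  v4: (1-0.077)·(-2.49,1.55) + 0.077·(-4.1,3.5) = (-2.6140,1.7002)
  v5: (1-0.077)·(-2.94,-1.49) + 0.077·(-6.3,-1.29) = (-3.1987,-1.4746)
  v6: (1-0.077)·(-0.23,-3.72) + 0.077·(-1.16,-3.69) = (-0.3016,-3.7177)
  v7: (1-0.077)·(2.76,-2.74) + 0.077·(2.03,-1.38) = (2.7038,-2.6353)
Shoelace sum Σ(x_i·y_{i+1} − x_{i+1}·y_i):
  i=1: 3.2779·2.6018 − 2.3300·0.3763 = +7.6516 (running +7.6516)
  i=2: 2.3300·2.9473 − -0.6255·2.6018 = +8.4947 (running +16.1463)
  i=3: -0.6255·1.7002 − -2.6140·2.9473 = +6.6407 (running +22.7870)
  i=4: -2.6140·-1.4746 − -3.1987·1.7002 = +9.2929 (running +32.0799)
  i=5: -3.1987·-3.7177 − -0.3016·-1.4746 = +11.4471 (running +43.5270)
  i=6: -0.3016·-2.6353 − 2.7038·-3.7177 = +10.8467 (running +54.3737)
  i=7: 2.7038·0.3763 − 3.2779·-2.6353 = +9.6556 (running +64.0293)
Area = |Σ|/2 = |64.0293|/2 = 32.0146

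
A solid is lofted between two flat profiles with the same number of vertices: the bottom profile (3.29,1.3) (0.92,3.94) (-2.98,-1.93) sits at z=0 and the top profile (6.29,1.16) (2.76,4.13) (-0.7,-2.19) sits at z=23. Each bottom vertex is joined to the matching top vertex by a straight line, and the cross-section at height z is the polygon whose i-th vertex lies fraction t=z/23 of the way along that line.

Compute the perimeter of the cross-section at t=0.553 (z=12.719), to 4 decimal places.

Cross-section at t=0.553: each vertex is (1-t)·p0[i] + t·p1[i].
  v1: (1-0.553)·(3.29,1.3) + 0.553·(6.29,1.16) = (4.9490,1.2226)
  v2: (1-0.553)·(0.92,3.94) + 0.553·(2.76,4.13) = (1.9375,4.0451)
  v3: (1-0.553)·(-2.98,-1.93) + 0.553·(-0.7,-2.19) = (-1.7192,-2.0738)
Perimeter = Σ |v_{i+1} − v_i|:
  edge 1→2: √(-3.0115² + 2.8225²) = 4.1274 (running 4.1274)
  edge 2→3: √(-3.6567² + -6.1189²) = 7.1282 (running 11.2556)
  edge 3→1: √(6.6682² + 3.2964²) = 7.4384 (running 18.6941)
Perimeter = 18.6941

Perimeter at t=0.553: 18.6941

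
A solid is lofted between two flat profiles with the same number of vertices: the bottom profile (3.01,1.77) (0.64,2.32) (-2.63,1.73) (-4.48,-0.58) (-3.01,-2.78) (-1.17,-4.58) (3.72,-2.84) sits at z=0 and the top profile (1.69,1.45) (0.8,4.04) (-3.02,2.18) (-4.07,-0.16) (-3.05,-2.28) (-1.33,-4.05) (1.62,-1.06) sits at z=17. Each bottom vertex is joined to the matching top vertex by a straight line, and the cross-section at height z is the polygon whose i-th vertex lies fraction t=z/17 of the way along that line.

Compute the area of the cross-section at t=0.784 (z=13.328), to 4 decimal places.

Cross-section at t=0.784: each vertex is (1-t)·p0[i] + t·p1[i].
  v1: (1-0.784)·(3.01,1.77) + 0.784·(1.69,1.45) = (1.9751,1.5191)
  v2: (1-0.784)·(0.64,2.32) + 0.784·(0.8,4.04) = (0.7654,3.6685)
  v3: (1-0.784)·(-2.63,1.73) + 0.784·(-3.02,2.18) = (-2.9358,2.0828)
  v4: (1-0.784)·(-4.48,-0.58) + 0.784·(-4.07,-0.16) = (-4.1586,-0.2507)
  v5: (1-0.784)·(-3.01,-2.78) + 0.784·(-3.05,-2.28) = (-3.0414,-2.3880)
  v6: (1-0.784)·(-1.17,-4.58) + 0.784·(-1.33,-4.05) = (-1.2954,-4.1645)
  v7: (1-0.784)·(3.72,-2.84) + 0.784·(1.62,-1.06) = (2.0736,-1.4445)
Shoelace sum Σ(x_i·y_{i+1} − x_{i+1}·y_i):
  i=1: 1.9751·3.6685 − 0.7654·1.5191 = +6.0829 (running +6.0829)
  i=2: 0.7654·2.0828 − -2.9358·3.6685 = +12.3640 (running +18.4469)
  i=3: -2.9358·-0.2507 − -4.1586·2.0828 = +9.3975 (running +27.8444)
  i=4: -4.1586·-2.3880 − -3.0414·-0.2507 = +9.1681 (running +37.0125)
  i=5: -3.0414·-4.1645 − -1.2954·-2.3880 = +9.5722 (running +46.5847)
  i=6: -1.2954·-1.4445 − 2.0736·-4.1645 = +10.5067 (running +57.0914)
  i=7: 2.0736·1.5191 − 1.9751·-1.4445 = +6.0031 (running +63.0945)
Area = |Σ|/2 = |63.0945|/2 = 31.5472

Area at t=0.784: 31.5472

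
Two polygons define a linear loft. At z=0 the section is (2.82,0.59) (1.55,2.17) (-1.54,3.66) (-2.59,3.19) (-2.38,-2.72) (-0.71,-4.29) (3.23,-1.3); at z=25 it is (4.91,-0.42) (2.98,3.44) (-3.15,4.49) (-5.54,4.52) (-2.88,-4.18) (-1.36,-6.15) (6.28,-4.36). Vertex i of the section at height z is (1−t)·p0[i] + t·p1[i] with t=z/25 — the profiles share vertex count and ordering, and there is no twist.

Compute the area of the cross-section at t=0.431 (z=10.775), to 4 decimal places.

Cross-section at t=0.431: each vertex is (1-t)·p0[i] + t·p1[i].
  v1: (1-0.431)·(2.82,0.59) + 0.431·(4.91,-0.42) = (3.7208,0.1547)
  v2: (1-0.431)·(1.55,2.17) + 0.431·(2.98,3.44) = (2.1663,2.7174)
  v3: (1-0.431)·(-1.54,3.66) + 0.431·(-3.15,4.49) = (-2.2339,4.0177)
  v4: (1-0.431)·(-2.59,3.19) + 0.431·(-5.54,4.52) = (-3.8614,3.7632)
  v5: (1-0.431)·(-2.38,-2.72) + 0.431·(-2.88,-4.18) = (-2.5955,-3.3493)
  v6: (1-0.431)·(-0.71,-4.29) + 0.431·(-1.36,-6.15) = (-0.9901,-5.0917)
  v7: (1-0.431)·(3.23,-1.3) + 0.431·(6.28,-4.36) = (4.5446,-2.6189)
Shoelace sum Σ(x_i·y_{i+1} − x_{i+1}·y_i):
  i=1: 3.7208·2.7174 − 2.1663·0.1547 = +9.7757 (running +9.7757)
  i=2: 2.1663·4.0177 − -2.2339·2.7174 = +14.7741 (running +24.5497)
  i=3: -2.2339·3.7632 − -3.8614·4.0177 = +7.1075 (running +31.6573)
  i=4: -3.8614·-3.3493 − -2.5955·3.7632 = +22.7005 (running +54.3578)
  i=5: -2.5955·-5.0917 − -0.9901·-3.3493 = +9.8991 (running +64.2569)
  i=6: -0.9901·-2.6189 − 4.5446·-5.0917 = +25.7324 (running +89.9893)
  i=7: 4.5446·0.1547 − 3.7208·-2.6189 = +10.4472 (running +100.4365)
Area = |Σ|/2 = |100.4365|/2 = 50.2182

Area at t=0.431: 50.2182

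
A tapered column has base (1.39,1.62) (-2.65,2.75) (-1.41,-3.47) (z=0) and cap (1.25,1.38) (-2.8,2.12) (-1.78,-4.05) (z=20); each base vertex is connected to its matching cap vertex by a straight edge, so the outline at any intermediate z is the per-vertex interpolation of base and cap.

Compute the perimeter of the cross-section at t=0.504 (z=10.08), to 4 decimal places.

Perimeter at t=0.504: 16.4636

Cross-section at t=0.504: each vertex is (1-t)·p0[i] + t·p1[i].
  v1: (1-0.504)·(1.39,1.62) + 0.504·(1.25,1.38) = (1.3194,1.4990)
  v2: (1-0.504)·(-2.65,2.75) + 0.504·(-2.8,2.12) = (-2.7256,2.4325)
  v3: (1-0.504)·(-1.41,-3.47) + 0.504·(-1.78,-4.05) = (-1.5965,-3.7623)
Perimeter = Σ |v_{i+1} − v_i|:
  edge 1→2: √(-4.0450² + 0.9334²) = 4.1513 (running 4.1513)
  edge 2→3: √(1.1291² + -6.1948²) = 6.2969 (running 10.4482)
  edge 3→1: √(2.9159² + 5.2614²) = 6.0154 (running 16.4636)
Perimeter = 16.4636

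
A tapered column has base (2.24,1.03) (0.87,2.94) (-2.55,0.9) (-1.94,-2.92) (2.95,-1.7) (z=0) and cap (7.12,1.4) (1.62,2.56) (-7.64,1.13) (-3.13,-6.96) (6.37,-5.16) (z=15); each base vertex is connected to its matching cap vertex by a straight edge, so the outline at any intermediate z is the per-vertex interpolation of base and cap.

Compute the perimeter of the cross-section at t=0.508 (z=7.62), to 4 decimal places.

Cross-section at t=0.508: each vertex is (1-t)·p0[i] + t·p1[i].
  v1: (1-0.508)·(2.24,1.03) + 0.508·(7.12,1.4) = (4.7190,1.2180)
  v2: (1-0.508)·(0.87,2.94) + 0.508·(1.62,2.56) = (1.2510,2.7470)
  v3: (1-0.508)·(-2.55,0.9) + 0.508·(-7.64,1.13) = (-5.1357,1.0168)
  v4: (1-0.508)·(-1.94,-2.92) + 0.508·(-3.13,-6.96) = (-2.5445,-4.9723)
  v5: (1-0.508)·(2.95,-1.7) + 0.508·(6.37,-5.16) = (4.6874,-3.4577)
Perimeter = Σ |v_{i+1} − v_i|:
  edge 1→2: √(-3.4680² + 1.5290²) = 3.7901 (running 3.7901)
  edge 2→3: √(-6.3867² + -1.7301²) = 6.6169 (running 10.4070)
  edge 3→4: √(2.5912² + -5.9892²) = 6.5257 (running 16.9327)
  edge 4→5: √(7.2319² + 1.5146²) = 7.3888 (running 24.3215)
  edge 5→1: √(0.0317² + 4.6756²) = 4.6757 (running 28.9973)
Perimeter = 28.9973

Perimeter at t=0.508: 28.9973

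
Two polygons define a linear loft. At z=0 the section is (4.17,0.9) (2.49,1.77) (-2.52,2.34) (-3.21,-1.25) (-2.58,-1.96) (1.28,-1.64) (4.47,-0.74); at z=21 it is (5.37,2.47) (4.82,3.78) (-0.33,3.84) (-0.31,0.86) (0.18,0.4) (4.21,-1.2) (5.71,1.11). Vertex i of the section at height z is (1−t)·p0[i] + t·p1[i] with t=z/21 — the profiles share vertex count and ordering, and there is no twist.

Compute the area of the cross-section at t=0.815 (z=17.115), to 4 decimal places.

Cross-section at t=0.815: each vertex is (1-t)·p0[i] + t·p1[i].
  v1: (1-0.815)·(4.17,0.9) + 0.815·(5.37,2.47) = (5.1480,2.1796)
  v2: (1-0.815)·(2.49,1.77) + 0.815·(4.82,3.78) = (4.3890,3.4082)
  v3: (1-0.815)·(-2.52,2.34) + 0.815·(-0.33,3.84) = (-0.7352,3.5625)
  v4: (1-0.815)·(-3.21,-1.25) + 0.815·(-0.31,0.86) = (-0.8465,0.4696)
  v5: (1-0.815)·(-2.58,-1.96) + 0.815·(0.18,0.4) = (-0.3306,-0.0366)
  v6: (1-0.815)·(1.28,-1.64) + 0.815·(4.21,-1.2) = (3.6679,-1.2814)
  v7: (1-0.815)·(4.47,-0.74) + 0.815·(5.71,1.11) = (5.4806,0.7678)
Shoelace sum Σ(x_i·y_{i+1} − x_{i+1}·y_i):
  i=1: 5.1480·3.4082 − 4.3890·2.1796 = +7.9792 (running +7.9792)
  i=2: 4.3890·3.5625 − -0.7352·3.4082 = +18.1411 (running +26.1204)
  i=3: -0.7352·0.4696 − -0.8465·3.5625 = +2.6704 (running +28.7907)
  i=4: -0.8465·-0.0366 − -0.3306·0.4696 = +0.1862 (running +28.9770)
  i=5: -0.3306·-1.2814 − 3.6679·-0.0366 = +0.5579 (running +29.5349)
  i=6: 3.6679·0.7678 − 5.4806·-1.2814 = +9.8389 (running +39.3738)
  i=7: 5.4806·2.1796 − 5.1480·0.7678 = +7.9929 (running +47.3666)
Area = |Σ|/2 = |47.3666|/2 = 23.6833

Area at t=0.815: 23.6833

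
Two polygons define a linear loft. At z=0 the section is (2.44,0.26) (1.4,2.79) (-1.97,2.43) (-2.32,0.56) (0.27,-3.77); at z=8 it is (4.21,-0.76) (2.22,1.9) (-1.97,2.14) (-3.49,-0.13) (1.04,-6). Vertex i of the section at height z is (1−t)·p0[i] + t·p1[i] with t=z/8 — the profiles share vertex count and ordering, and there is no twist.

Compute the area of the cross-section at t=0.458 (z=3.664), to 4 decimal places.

Cross-section at t=0.458: each vertex is (1-t)·p0[i] + t·p1[i].
  v1: (1-0.458)·(2.44,0.26) + 0.458·(4.21,-0.76) = (3.2507,-0.2072)
  v2: (1-0.458)·(1.4,2.79) + 0.458·(2.22,1.9) = (1.7756,2.3824)
  v3: (1-0.458)·(-1.97,2.43) + 0.458·(-1.97,2.14) = (-1.9700,2.2972)
  v4: (1-0.458)·(-2.32,0.56) + 0.458·(-3.49,-0.13) = (-2.8559,0.2440)
  v5: (1-0.458)·(0.27,-3.77) + 0.458·(1.04,-6) = (0.6227,-4.7913)
Shoelace sum Σ(x_i·y_{i+1} − x_{i+1}·y_i):
  i=1: 3.2507·2.3824 − 1.7756·-0.2072 = +8.1121 (running +8.1121)
  i=2: 1.7756·2.2972 − -1.9700·2.3824 = +8.7721 (running +16.8842)
  i=3: -1.9700·0.2440 − -2.8559·2.2972 = +6.0798 (running +22.9640)
  i=4: -2.8559·-4.7913 − 0.6227·0.2440 = +13.5315 (running +36.4955)
  i=5: 0.6227·-0.2072 − 3.2507·-4.7913 = +15.4460 (running +51.9415)
Area = |Σ|/2 = |51.9415|/2 = 25.9707

Area at t=0.458: 25.9707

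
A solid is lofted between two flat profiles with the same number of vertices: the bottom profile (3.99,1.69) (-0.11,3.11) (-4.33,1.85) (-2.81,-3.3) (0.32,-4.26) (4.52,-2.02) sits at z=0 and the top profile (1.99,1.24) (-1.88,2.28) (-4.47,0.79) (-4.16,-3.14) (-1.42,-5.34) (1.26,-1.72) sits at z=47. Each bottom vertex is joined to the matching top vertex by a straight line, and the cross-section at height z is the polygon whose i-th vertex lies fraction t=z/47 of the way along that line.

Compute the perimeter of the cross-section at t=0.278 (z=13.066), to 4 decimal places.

Perimeter at t=0.278: 24.5883

Cross-section at t=0.278: each vertex is (1-t)·p0[i] + t·p1[i].
  v1: (1-0.278)·(3.99,1.69) + 0.278·(1.99,1.24) = (3.4340,1.5649)
  v2: (1-0.278)·(-0.11,3.11) + 0.278·(-1.88,2.28) = (-0.6021,2.8793)
  v3: (1-0.278)·(-4.33,1.85) + 0.278·(-4.47,0.79) = (-4.3689,1.5553)
  v4: (1-0.278)·(-2.81,-3.3) + 0.278·(-4.16,-3.14) = (-3.1853,-3.2555)
  v5: (1-0.278)·(0.32,-4.26) + 0.278·(-1.42,-5.34) = (-0.1637,-4.5602)
  v6: (1-0.278)·(4.52,-2.02) + 0.278·(1.26,-1.72) = (3.6137,-1.9366)
Perimeter = Σ |v_{i+1} − v_i|:
  edge 1→2: √(-4.0361² + 1.3144²) = 4.2447 (running 4.2447)
  edge 2→3: √(-3.7669² + -1.3239²) = 3.9927 (running 8.2374)
  edge 3→4: √(1.1836² + -4.8108²) = 4.9543 (running 13.1917)
  edge 4→5: √(3.0216² + -1.3047²) = 3.2912 (running 16.4830)
  edge 5→6: √(3.7774² + 2.6236²) = 4.5992 (running 21.0822)
  edge 6→1: √(-0.1797² + 3.5015²) = 3.5061 (running 24.5883)
Perimeter = 24.5883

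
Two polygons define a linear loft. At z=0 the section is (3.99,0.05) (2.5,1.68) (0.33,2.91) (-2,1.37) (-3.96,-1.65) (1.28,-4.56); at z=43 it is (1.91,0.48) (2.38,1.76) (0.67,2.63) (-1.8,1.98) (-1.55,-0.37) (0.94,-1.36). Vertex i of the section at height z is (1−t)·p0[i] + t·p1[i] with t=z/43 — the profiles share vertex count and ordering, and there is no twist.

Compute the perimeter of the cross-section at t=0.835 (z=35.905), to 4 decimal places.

Perimeter at t=0.835: 14.2349

Cross-section at t=0.835: each vertex is (1-t)·p0[i] + t·p1[i].
  v1: (1-0.835)·(3.99,0.05) + 0.835·(1.91,0.48) = (2.2532,0.4090)
  v2: (1-0.835)·(2.5,1.68) + 0.835·(2.38,1.76) = (2.3998,1.7468)
  v3: (1-0.835)·(0.33,2.91) + 0.835·(0.67,2.63) = (0.6139,2.6762)
  v4: (1-0.835)·(-2,1.37) + 0.835·(-1.8,1.98) = (-1.8330,1.8794)
  v5: (1-0.835)·(-3.96,-1.65) + 0.835·(-1.55,-0.37) = (-1.9476,-0.5812)
  v6: (1-0.835)·(1.28,-4.56) + 0.835·(0.94,-1.36) = (0.9961,-1.8880)
Perimeter = Σ |v_{i+1} − v_i|:
  edge 1→2: √(0.1466² + 1.3378²) = 1.3458 (running 1.3458)
  edge 2→3: √(-1.7859² + 0.9294²) = 2.0133 (running 3.3590)
  edge 3→4: √(-2.4469² + -0.7968²) = 2.5734 (running 5.9324)
  edge 4→5: √(-0.1146² + -2.4606²) = 2.4632 (running 8.3956)
  edge 5→6: √(2.9437² + -1.3068²) = 3.2208 (running 11.6164)
  edge 6→1: √(1.2571² + 2.2971²) = 2.6185 (running 14.2349)
Perimeter = 14.2349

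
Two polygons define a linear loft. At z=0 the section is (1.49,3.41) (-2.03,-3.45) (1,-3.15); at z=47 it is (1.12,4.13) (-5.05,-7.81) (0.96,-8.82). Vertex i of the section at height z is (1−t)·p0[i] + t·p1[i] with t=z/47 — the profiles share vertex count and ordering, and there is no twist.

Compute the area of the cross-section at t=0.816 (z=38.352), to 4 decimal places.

Cross-section at t=0.816: each vertex is (1-t)·p0[i] + t·p1[i].
  v1: (1-0.816)·(1.49,3.41) + 0.816·(1.12,4.13) = (1.1881,3.9975)
  v2: (1-0.816)·(-2.03,-3.45) + 0.816·(-5.05,-7.81) = (-4.4943,-7.0078)
  v3: (1-0.816)·(1,-3.15) + 0.816·(0.96,-8.82) = (0.9674,-7.7767)
Shoelace sum Σ(x_i·y_{i+1} − x_{i+1}·y_i):
  i=1: 1.1881·-7.0078 − -4.4943·3.9975 = +9.6404 (running +9.6404)
  i=2: -4.4943·-7.7767 − 0.9674·-7.0078 = +41.7301 (running +51.3704)
  i=3: 0.9674·3.9975 − 1.1881·-7.7767 = +13.1064 (running +64.4769)
Area = |Σ|/2 = |64.4769|/2 = 32.2384

Area at t=0.816: 32.2384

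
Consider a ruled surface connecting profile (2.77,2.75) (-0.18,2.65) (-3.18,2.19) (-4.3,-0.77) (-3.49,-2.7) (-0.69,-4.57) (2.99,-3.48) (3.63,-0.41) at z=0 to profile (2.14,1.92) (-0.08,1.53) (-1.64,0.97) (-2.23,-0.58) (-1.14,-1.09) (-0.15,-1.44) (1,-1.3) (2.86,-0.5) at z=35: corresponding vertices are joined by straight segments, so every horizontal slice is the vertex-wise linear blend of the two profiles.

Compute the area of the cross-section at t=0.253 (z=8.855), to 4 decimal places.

Cross-section at t=0.253: each vertex is (1-t)·p0[i] + t·p1[i].
  v1: (1-0.253)·(2.77,2.75) + 0.253·(2.14,1.92) = (2.6106,2.5400)
  v2: (1-0.253)·(-0.18,2.65) + 0.253·(-0.08,1.53) = (-0.1547,2.3666)
  v3: (1-0.253)·(-3.18,2.19) + 0.253·(-1.64,0.97) = (-2.7904,1.8813)
  v4: (1-0.253)·(-4.3,-0.77) + 0.253·(-2.23,-0.58) = (-3.7763,-0.7219)
  v5: (1-0.253)·(-3.49,-2.7) + 0.253·(-1.14,-1.09) = (-2.8954,-2.2927)
  v6: (1-0.253)·(-0.69,-4.57) + 0.253·(-0.15,-1.44) = (-0.5534,-3.7781)
  v7: (1-0.253)·(2.99,-3.48) + 0.253·(1,-1.3) = (2.4865,-2.9285)
  v8: (1-0.253)·(3.63,-0.41) + 0.253·(2.86,-0.5) = (3.4352,-0.4328)
Shoelace sum Σ(x_i·y_{i+1} − x_{i+1}·y_i):
  i=1: 2.6106·2.3666 − -0.1547·2.5400 = +6.5713 (running +6.5713)
  i=2: -0.1547·1.8813 − -2.7904·2.3666 = +6.3128 (running +12.8841)
  i=3: -2.7904·-0.7219 − -3.7763·1.8813 = +9.1189 (running +22.0030)
  i=4: -3.7763·-2.2927 − -2.8954·-0.7219 = +6.5675 (running +28.5705)
  i=5: -2.8954·-3.7781 − -0.5534·-2.2927 = +9.6706 (running +38.2411)
  i=6: -0.5534·-2.9285 − 2.4865·-3.7781 = +11.0149 (running +49.2561)
  i=7: 2.4865·-0.4328 − 3.4352·-2.9285 = +8.9837 (running +58.2398)
  i=8: 3.4352·2.5400 − 2.6106·-0.4328 = +9.8552 (running +68.0950)
Area = |Σ|/2 = |68.0950|/2 = 34.0475

Area at t=0.253: 34.0475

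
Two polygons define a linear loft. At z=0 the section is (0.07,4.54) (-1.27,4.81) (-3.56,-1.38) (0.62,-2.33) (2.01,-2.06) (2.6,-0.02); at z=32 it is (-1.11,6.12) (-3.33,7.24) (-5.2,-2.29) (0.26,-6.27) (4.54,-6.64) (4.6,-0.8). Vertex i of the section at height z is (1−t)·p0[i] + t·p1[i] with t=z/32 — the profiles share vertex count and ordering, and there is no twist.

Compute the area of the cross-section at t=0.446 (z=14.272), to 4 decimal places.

Area at t=0.446: 49.3067

Cross-section at t=0.446: each vertex is (1-t)·p0[i] + t·p1[i].
  v1: (1-0.446)·(0.07,4.54) + 0.446·(-1.11,6.12) = (-0.4563,5.2447)
  v2: (1-0.446)·(-1.27,4.81) + 0.446·(-3.33,7.24) = (-2.1888,5.8938)
  v3: (1-0.446)·(-3.56,-1.38) + 0.446·(-5.2,-2.29) = (-4.2914,-1.7859)
  v4: (1-0.446)·(0.62,-2.33) + 0.446·(0.26,-6.27) = (0.4594,-4.0872)
  v5: (1-0.446)·(2.01,-2.06) + 0.446·(4.54,-6.64) = (3.1384,-4.1027)
  v6: (1-0.446)·(2.6,-0.02) + 0.446·(4.6,-0.8) = (3.4920,-0.3679)
Shoelace sum Σ(x_i·y_{i+1} − x_{i+1}·y_i):
  i=1: -0.4563·5.8938 − -2.1888·5.2447 = +8.7901 (running +8.7901)
  i=2: -2.1888·-1.7859 − -4.2914·5.8938 = +29.2016 (running +37.9918)
  i=3: -4.2914·-4.0872 − 0.4594·-1.7859 = +18.3606 (running +56.3524)
  i=4: 0.4594·-4.1027 − 3.1384·-4.0872 = +10.9424 (running +67.2948)
  i=5: 3.1384·-0.3679 − 3.4920·-4.1027 = +13.1720 (running +80.4668)
  i=6: 3.4920·5.2447 − -0.4563·-0.3679 = +18.1466 (running +98.6133)
Area = |Σ|/2 = |98.6133|/2 = 49.3067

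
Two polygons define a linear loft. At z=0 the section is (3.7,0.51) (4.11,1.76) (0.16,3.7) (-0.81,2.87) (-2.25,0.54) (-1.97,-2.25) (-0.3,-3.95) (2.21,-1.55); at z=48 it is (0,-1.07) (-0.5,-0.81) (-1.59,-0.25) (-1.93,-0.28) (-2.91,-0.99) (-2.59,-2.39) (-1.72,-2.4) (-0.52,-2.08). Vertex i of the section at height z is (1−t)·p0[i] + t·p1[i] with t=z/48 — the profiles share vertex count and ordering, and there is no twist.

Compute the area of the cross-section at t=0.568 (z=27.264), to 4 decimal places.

Cross-section at t=0.568: each vertex is (1-t)·p0[i] + t·p1[i].
  v1: (1-0.568)·(3.7,0.51) + 0.568·(0,-1.07) = (1.5984,-0.3874)
  v2: (1-0.568)·(4.11,1.76) + 0.568·(-0.5,-0.81) = (1.4915,0.3002)
  v3: (1-0.568)·(0.16,3.7) + 0.568·(-1.59,-0.25) = (-0.8340,1.4564)
  v4: (1-0.568)·(-0.81,2.87) + 0.568·(-1.93,-0.28) = (-1.4462,1.0808)
  v5: (1-0.568)·(-2.25,0.54) + 0.568·(-2.91,-0.99) = (-2.6249,-0.3290)
  v6: (1-0.568)·(-1.97,-2.25) + 0.568·(-2.59,-2.39) = (-2.3222,-2.3295)
  v7: (1-0.568)·(-0.3,-3.95) + 0.568·(-1.72,-2.4) = (-1.1066,-3.0696)
  v8: (1-0.568)·(2.21,-1.55) + 0.568·(-0.52,-2.08) = (0.6594,-1.8510)
Shoelace sum Σ(x_i·y_{i+1} − x_{i+1}·y_i):
  i=1: 1.5984·0.3002 − 1.4915·-0.3874 = +1.0578 (running +1.0578)
  i=2: 1.4915·1.4564 − -0.8340·0.3002 = +2.4226 (running +3.4804)
  i=3: -0.8340·1.0808 − -1.4462·1.4564 = +1.2048 (running +4.6852)
  i=4: -1.4462·-0.3290 − -2.6249·1.0808 = +3.3128 (running +7.9980)
  i=5: -2.6249·-2.3295 − -2.3222·-0.3290 = +5.3506 (running +13.3487)
  i=6: -2.3222·-3.0696 − -1.1066·-2.3295 = +4.5503 (running +17.8990)
  i=7: -1.1066·-1.8510 − 0.6594·-3.0696 = +4.0723 (running +21.9713)
  i=8: 0.6594·-0.3874 − 1.5984·-1.8510 = +2.7032 (running +24.6745)
Area = |Σ|/2 = |24.6745|/2 = 12.3373

Area at t=0.568: 12.3373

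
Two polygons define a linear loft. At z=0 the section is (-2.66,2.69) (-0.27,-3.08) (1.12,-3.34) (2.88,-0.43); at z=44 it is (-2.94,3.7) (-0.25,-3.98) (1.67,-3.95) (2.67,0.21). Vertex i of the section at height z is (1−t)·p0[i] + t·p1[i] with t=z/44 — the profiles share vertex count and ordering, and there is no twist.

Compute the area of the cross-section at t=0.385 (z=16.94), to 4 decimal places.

Area at t=0.385: 16.8322

Cross-section at t=0.385: each vertex is (1-t)·p0[i] + t·p1[i].
  v1: (1-0.385)·(-2.66,2.69) + 0.385·(-2.94,3.7) = (-2.7678,3.0789)
  v2: (1-0.385)·(-0.27,-3.08) + 0.385·(-0.25,-3.98) = (-0.2623,-3.4265)
  v3: (1-0.385)·(1.12,-3.34) + 0.385·(1.67,-3.95) = (1.3317,-3.5749)
  v4: (1-0.385)·(2.88,-0.43) + 0.385·(2.67,0.21) = (2.7992,-0.1836)
Shoelace sum Σ(x_i·y_{i+1} − x_{i+1}·y_i):
  i=1: -2.7678·-3.4265 − -0.2623·3.0789 = +10.2914 (running +10.2914)
  i=2: -0.2623·-3.5749 − 1.3317·-3.4265 = +5.5009 (running +15.7924)
  i=3: 1.3317·-0.1836 − 2.7992·-3.5749 = +9.7620 (running +25.5544)
  i=4: 2.7992·3.0789 − -2.7678·-0.1836 = +8.1100 (running +33.6644)
Area = |Σ|/2 = |33.6644|/2 = 16.8322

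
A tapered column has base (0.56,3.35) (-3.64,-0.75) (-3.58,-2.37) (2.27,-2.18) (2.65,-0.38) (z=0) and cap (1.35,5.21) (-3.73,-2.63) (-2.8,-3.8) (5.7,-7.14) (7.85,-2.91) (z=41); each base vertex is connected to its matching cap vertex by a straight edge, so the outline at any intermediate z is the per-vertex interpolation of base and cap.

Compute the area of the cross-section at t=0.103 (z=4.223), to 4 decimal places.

Cross-section at t=0.103: each vertex is (1-t)·p0[i] + t·p1[i].
  v1: (1-0.103)·(0.56,3.35) + 0.103·(1.35,5.21) = (0.6414,3.5416)
  v2: (1-0.103)·(-3.64,-0.75) + 0.103·(-3.73,-2.63) = (-3.6493,-0.9436)
  v3: (1-0.103)·(-3.58,-2.37) + 0.103·(-2.8,-3.8) = (-3.4997,-2.5173)
  v4: (1-0.103)·(2.27,-2.18) + 0.103·(5.7,-7.14) = (2.6233,-2.6909)
  v5: (1-0.103)·(2.65,-0.38) + 0.103·(7.85,-2.91) = (3.1856,-0.6406)
Shoelace sum Σ(x_i·y_{i+1} − x_{i+1}·y_i):
  i=1: 0.6414·-0.9436 − -3.6493·3.5416 = +12.3190 (running +12.3190)
  i=2: -3.6493·-2.5173 − -3.4997·-0.9436 = +5.8839 (running +18.2028)
  i=3: -3.4997·-2.6909 − 2.6233·-2.5173 = +16.0207 (running +34.2236)
  i=4: 2.6233·-0.6406 − 3.1856·-2.6909 = +6.8916 (running +41.1152)
  i=5: 3.1856·3.5416 − 0.6414·-0.6406 = +11.6929 (running +52.8081)
Area = |Σ|/2 = |52.8081|/2 = 26.4040

Area at t=0.103: 26.4040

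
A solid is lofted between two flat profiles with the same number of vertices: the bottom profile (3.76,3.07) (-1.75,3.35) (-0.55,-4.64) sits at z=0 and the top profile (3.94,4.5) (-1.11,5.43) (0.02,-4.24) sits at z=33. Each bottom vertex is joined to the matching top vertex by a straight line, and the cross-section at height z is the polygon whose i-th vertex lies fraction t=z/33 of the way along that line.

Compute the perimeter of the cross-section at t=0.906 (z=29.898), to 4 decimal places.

Cross-section at t=0.906: each vertex is (1-t)·p0[i] + t·p1[i].
  v1: (1-0.906)·(3.76,3.07) + 0.906·(3.94,4.5) = (3.9231,4.3656)
  v2: (1-0.906)·(-1.75,3.35) + 0.906·(-1.11,5.43) = (-1.1702,5.2345)
  v3: (1-0.906)·(-0.55,-4.64) + 0.906·(0.02,-4.24) = (-0.0336,-4.2776)
Perimeter = Σ |v_{i+1} − v_i|:
  edge 1→2: √(-5.0932² + 0.8689²) = 5.1668 (running 5.1668)
  edge 2→3: √(1.1366² + -9.5121²) = 9.5797 (running 14.7466)
  edge 3→1: √(3.9567² + 8.6432²) = 9.5058 (running 24.2523)
Perimeter = 24.2523

Perimeter at t=0.906: 24.2523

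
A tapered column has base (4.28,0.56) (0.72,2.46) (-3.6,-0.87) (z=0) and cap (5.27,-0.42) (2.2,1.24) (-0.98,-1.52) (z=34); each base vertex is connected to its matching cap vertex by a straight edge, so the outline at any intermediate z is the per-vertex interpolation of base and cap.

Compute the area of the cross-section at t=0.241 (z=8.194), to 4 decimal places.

Cross-section at t=0.241: each vertex is (1-t)·p0[i] + t·p1[i].
  v1: (1-0.241)·(4.28,0.56) + 0.241·(5.27,-0.42) = (4.5186,0.3238)
  v2: (1-0.241)·(0.72,2.46) + 0.241·(2.2,1.24) = (1.0767,2.1660)
  v3: (1-0.241)·(-3.6,-0.87) + 0.241·(-0.98,-1.52) = (-2.9686,-1.0267)
Shoelace sum Σ(x_i·y_{i+1} − x_{i+1}·y_i):
  i=1: 4.5186·2.1660 − 1.0767·0.3238 = +9.4385 (running +9.4385)
  i=2: 1.0767·-1.0267 − -2.9686·2.1660 = +5.3245 (running +14.7630)
  i=3: -2.9686·0.3238 − 4.5186·-1.0267 = +3.6777 (running +18.4408)
Area = |Σ|/2 = |18.4408|/2 = 9.2204

Area at t=0.241: 9.2204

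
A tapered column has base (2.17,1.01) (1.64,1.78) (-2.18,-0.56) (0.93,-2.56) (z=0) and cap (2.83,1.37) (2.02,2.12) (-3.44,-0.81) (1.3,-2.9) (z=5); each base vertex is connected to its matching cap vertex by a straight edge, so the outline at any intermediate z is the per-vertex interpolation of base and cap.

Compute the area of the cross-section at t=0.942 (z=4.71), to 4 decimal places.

Area at t=0.942: 14.5653

Cross-section at t=0.942: each vertex is (1-t)·p0[i] + t·p1[i].
  v1: (1-0.942)·(2.17,1.01) + 0.942·(2.83,1.37) = (2.7917,1.3491)
  v2: (1-0.942)·(1.64,1.78) + 0.942·(2.02,2.12) = (1.9980,2.1003)
  v3: (1-0.942)·(-2.18,-0.56) + 0.942·(-3.44,-0.81) = (-3.3669,-0.7955)
  v4: (1-0.942)·(0.93,-2.56) + 0.942·(1.3,-2.9) = (1.2785,-2.8803)
Shoelace sum Σ(x_i·y_{i+1} − x_{i+1}·y_i):
  i=1: 2.7917·2.1003 − 1.9980·1.3491 = +3.1679 (running +3.1679)
  i=2: 1.9980·-0.7955 − -3.3669·2.1003 = +5.4821 (running +8.6500)
  i=3: -3.3669·-2.8803 − 1.2785·-0.7955 = +10.7148 (running +19.3648)
  i=4: 1.2785·1.3491 − 2.7917·-2.8803 = +9.7658 (running +29.1306)
Area = |Σ|/2 = |29.1306|/2 = 14.5653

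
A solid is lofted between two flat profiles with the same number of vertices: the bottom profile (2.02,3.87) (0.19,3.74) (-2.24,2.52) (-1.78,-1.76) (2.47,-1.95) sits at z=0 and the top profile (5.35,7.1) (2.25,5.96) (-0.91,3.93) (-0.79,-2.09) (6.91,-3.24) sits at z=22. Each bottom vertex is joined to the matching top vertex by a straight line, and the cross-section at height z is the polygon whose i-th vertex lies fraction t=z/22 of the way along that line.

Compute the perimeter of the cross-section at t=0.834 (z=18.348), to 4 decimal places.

Perimeter at t=0.834: 29.2475

Cross-section at t=0.834: each vertex is (1-t)·p0[i] + t·p1[i].
  v1: (1-0.834)·(2.02,3.87) + 0.834·(5.35,7.1) = (4.7972,6.5638)
  v2: (1-0.834)·(0.19,3.74) + 0.834·(2.25,5.96) = (1.9080,5.5915)
  v3: (1-0.834)·(-2.24,2.52) + 0.834·(-0.91,3.93) = (-1.1308,3.6959)
  v4: (1-0.834)·(-1.78,-1.76) + 0.834·(-0.79,-2.09) = (-0.9543,-2.0352)
  v5: (1-0.834)·(2.47,-1.95) + 0.834·(6.91,-3.24) = (6.1730,-3.0259)
Perimeter = Σ |v_{i+1} − v_i|:
  edge 1→2: √(-2.8892² + -0.9723²) = 3.0484 (running 3.0484)
  edge 2→3: √(-3.0388² + -1.8955²) = 3.5815 (running 6.6300)
  edge 3→4: √(0.1764² + -5.7312²) = 5.7339 (running 12.3638)
  edge 4→5: √(7.1273² + -0.9906²) = 7.1958 (running 19.5597)
  edge 5→1: √(-1.3757² + 9.5897²) = 9.6879 (running 29.2475)
Perimeter = 29.2475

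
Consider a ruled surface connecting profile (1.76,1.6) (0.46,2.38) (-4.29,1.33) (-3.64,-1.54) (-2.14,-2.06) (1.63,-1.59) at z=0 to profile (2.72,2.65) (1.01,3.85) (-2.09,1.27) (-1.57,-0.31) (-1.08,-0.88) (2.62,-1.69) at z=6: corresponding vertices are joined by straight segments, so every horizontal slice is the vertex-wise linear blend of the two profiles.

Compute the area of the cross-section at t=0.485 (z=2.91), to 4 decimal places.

Area at t=0.485: 19.5116

Cross-section at t=0.485: each vertex is (1-t)·p0[i] + t·p1[i].
  v1: (1-0.485)·(1.76,1.6) + 0.485·(2.72,2.65) = (2.2256,2.1093)
  v2: (1-0.485)·(0.46,2.38) + 0.485·(1.01,3.85) = (0.7268,3.0930)
  v3: (1-0.485)·(-4.29,1.33) + 0.485·(-2.09,1.27) = (-3.2230,1.3009)
  v4: (1-0.485)·(-3.64,-1.54) + 0.485·(-1.57,-0.31) = (-2.6361,-0.9435)
  v5: (1-0.485)·(-2.14,-2.06) + 0.485·(-1.08,-0.88) = (-1.6259,-1.4877)
  v6: (1-0.485)·(1.63,-1.59) + 0.485·(2.62,-1.69) = (2.1101,-1.6385)
Shoelace sum Σ(x_i·y_{i+1} − x_{i+1}·y_i):
  i=1: 2.2256·3.0930 − 0.7268·2.1093 = +5.3508 (running +5.3508)
  i=2: 0.7268·1.3009 − -3.2230·3.0930 = +10.9140 (running +16.2648)
  i=3: -3.2230·-0.9435 − -2.6361·1.3009 = +6.4700 (running +22.7348)
  i=4: -2.6361·-1.4877 − -1.6259·-0.9435 = +2.3877 (running +25.1225)
  i=5: -1.6259·-1.6385 − 2.1101·-1.4877 = +5.8033 (running +30.9258)
  i=6: 2.1101·2.1093 − 2.2256·-1.6385 = +8.0975 (running +39.0232)
Area = |Σ|/2 = |39.0232|/2 = 19.5116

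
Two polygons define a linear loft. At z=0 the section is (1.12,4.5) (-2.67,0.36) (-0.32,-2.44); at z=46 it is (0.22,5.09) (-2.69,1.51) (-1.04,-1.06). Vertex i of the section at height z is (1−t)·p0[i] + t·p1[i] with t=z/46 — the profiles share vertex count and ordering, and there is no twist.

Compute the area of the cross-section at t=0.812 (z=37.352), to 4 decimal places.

Cross-section at t=0.812: each vertex is (1-t)·p0[i] + t·p1[i].
  v1: (1-0.812)·(1.12,4.5) + 0.812·(0.22,5.09) = (0.3892,4.9791)
  v2: (1-0.812)·(-2.67,0.36) + 0.812·(-2.69,1.51) = (-2.6862,1.2938)
  v3: (1-0.812)·(-0.32,-2.44) + 0.812·(-1.04,-1.06) = (-0.9046,-1.3194)
Shoelace sum Σ(x_i·y_{i+1} − x_{i+1}·y_i):
  i=1: 0.3892·1.2938 − -2.6862·4.9791 = +13.8786 (running +13.8786)
  i=2: -2.6862·-1.3194 − -0.9046·1.2938 = +4.7148 (running +18.5933)
  i=3: -0.9046·4.9791 − 0.3892·-1.3194 = -3.9907 (running +14.6026)
Area = |Σ|/2 = |14.6026|/2 = 7.3013

Area at t=0.812: 7.3013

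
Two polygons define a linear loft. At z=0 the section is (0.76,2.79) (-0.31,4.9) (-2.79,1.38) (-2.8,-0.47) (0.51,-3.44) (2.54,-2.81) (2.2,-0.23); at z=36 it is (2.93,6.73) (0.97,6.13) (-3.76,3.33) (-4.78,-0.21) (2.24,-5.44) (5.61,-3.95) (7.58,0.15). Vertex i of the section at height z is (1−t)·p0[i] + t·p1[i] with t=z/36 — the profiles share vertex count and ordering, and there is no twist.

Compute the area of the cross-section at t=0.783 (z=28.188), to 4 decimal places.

Cross-section at t=0.783: each vertex is (1-t)·p0[i] + t·p1[i].
  v1: (1-0.783)·(0.76,2.79) + 0.783·(2.93,6.73) = (2.4591,5.8750)
  v2: (1-0.783)·(-0.31,4.9) + 0.783·(0.97,6.13) = (0.6922,5.8631)
  v3: (1-0.783)·(-2.79,1.38) + 0.783·(-3.76,3.33) = (-3.5495,2.9068)
  v4: (1-0.783)·(-2.8,-0.47) + 0.783·(-4.78,-0.21) = (-4.3503,-0.2664)
  v5: (1-0.783)·(0.51,-3.44) + 0.783·(2.24,-5.44) = (1.8646,-5.0060)
  v6: (1-0.783)·(2.54,-2.81) + 0.783·(5.61,-3.95) = (4.9438,-3.7026)
  v7: (1-0.783)·(2.2,-0.23) + 0.783·(7.58,0.15) = (6.4125,0.0675)
Shoelace sum Σ(x_i·y_{i+1} − x_{i+1}·y_i):
  i=1: 2.4591·5.8631 − 0.6922·5.8750 = +10.3511 (running +10.3511)
  i=2: 0.6922·2.9068 − -3.5495·5.8631 = +22.8233 (running +33.1744)
  i=3: -3.5495·-0.2664 − -4.3503·2.9068 = +13.5914 (running +46.7658)
  i=4: -4.3503·-5.0060 − 1.8646·-0.2664 = +22.2746 (running +69.0404)
  i=5: 1.8646·-3.7026 − 4.9438·-5.0060 = +17.8448 (running +86.8853)
  i=6: 4.9438·0.0675 − 6.4125·-3.7026 = +24.0771 (running +110.9624)
  i=7: 6.4125·5.8750 − 2.4591·0.0675 = +37.5077 (running +148.4701)
Area = |Σ|/2 = |148.4701|/2 = 74.2350

Area at t=0.783: 74.2350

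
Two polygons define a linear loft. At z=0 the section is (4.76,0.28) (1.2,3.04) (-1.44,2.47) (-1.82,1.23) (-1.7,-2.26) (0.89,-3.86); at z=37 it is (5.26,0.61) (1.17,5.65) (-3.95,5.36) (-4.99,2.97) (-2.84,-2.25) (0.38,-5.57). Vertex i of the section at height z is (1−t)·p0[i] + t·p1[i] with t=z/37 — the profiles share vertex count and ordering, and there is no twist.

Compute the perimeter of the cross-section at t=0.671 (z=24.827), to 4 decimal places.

Perimeter at t=0.671: 28.4093

Cross-section at t=0.671: each vertex is (1-t)·p0[i] + t·p1[i].
  v1: (1-0.671)·(4.76,0.28) + 0.671·(5.26,0.61) = (5.0955,0.5014)
  v2: (1-0.671)·(1.2,3.04) + 0.671·(1.17,5.65) = (1.1799,4.7913)
  v3: (1-0.671)·(-1.44,2.47) + 0.671·(-3.95,5.36) = (-3.1242,4.4092)
  v4: (1-0.671)·(-1.82,1.23) + 0.671·(-4.99,2.97) = (-3.9471,2.3975)
  v5: (1-0.671)·(-1.7,-2.26) + 0.671·(-2.84,-2.25) = (-2.4649,-2.2533)
  v6: (1-0.671)·(0.89,-3.86) + 0.671·(0.38,-5.57) = (0.5478,-5.0074)
Perimeter = Σ |v_{i+1} − v_i|:
  edge 1→2: √(-3.9156² + 4.2899²) = 5.8082 (running 5.8082)
  edge 2→3: √(-4.3041² + -0.3821²) = 4.3210 (running 10.1292)
  edge 3→4: √(-0.8229² + -2.0117²) = 2.1734 (running 12.3027)
  edge 4→5: √(1.4821² + -4.6508²) = 4.8813 (running 17.1839)
  edge 5→6: √(3.0127² + -2.7541²) = 4.0819 (running 21.2658)
  edge 6→1: √(4.5477² + 5.5088²) = 7.1435 (running 28.4093)
Perimeter = 28.4093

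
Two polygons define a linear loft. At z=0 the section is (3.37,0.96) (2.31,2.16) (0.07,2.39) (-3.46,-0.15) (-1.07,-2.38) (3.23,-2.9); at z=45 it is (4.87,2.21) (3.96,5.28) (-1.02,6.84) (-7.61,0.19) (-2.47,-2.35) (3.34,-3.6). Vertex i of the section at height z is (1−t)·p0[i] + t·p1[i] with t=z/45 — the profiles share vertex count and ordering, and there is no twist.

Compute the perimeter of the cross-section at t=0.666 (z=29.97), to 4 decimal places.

Cross-section at t=0.666: each vertex is (1-t)·p0[i] + t·p1[i].
  v1: (1-0.666)·(3.37,0.96) + 0.666·(4.87,2.21) = (4.3690,1.7925)
  v2: (1-0.666)·(2.31,2.16) + 0.666·(3.96,5.28) = (3.4089,4.2379)
  v3: (1-0.666)·(0.07,2.39) + 0.666·(-1.02,6.84) = (-0.6559,5.3537)
  v4: (1-0.666)·(-3.46,-0.15) + 0.666·(-7.61,0.19) = (-6.2239,0.0764)
  v5: (1-0.666)·(-1.07,-2.38) + 0.666·(-2.47,-2.35) = (-2.0024,-2.3600)
  v6: (1-0.666)·(3.23,-2.9) + 0.666·(3.34,-3.6) = (3.3033,-3.3662)
Perimeter = Σ |v_{i+1} − v_i|:
  edge 1→2: √(-0.9601² + 2.4454²) = 2.6271 (running 2.6271)
  edge 2→3: √(-4.0648² + 1.1158²) = 4.2152 (running 6.8423)
  edge 3→4: √(-5.5680² + -5.2773²) = 7.6715 (running 14.5138)
  edge 4→5: √(4.2215² + -2.4365²) = 4.8742 (running 19.3880)
  edge 5→6: √(5.3057² + -1.0062²) = 5.4002 (running 24.7882)
  edge 6→1: √(1.0657² + 5.1587²) = 5.2676 (running 30.0558)
Perimeter = 30.0558

Perimeter at t=0.666: 30.0558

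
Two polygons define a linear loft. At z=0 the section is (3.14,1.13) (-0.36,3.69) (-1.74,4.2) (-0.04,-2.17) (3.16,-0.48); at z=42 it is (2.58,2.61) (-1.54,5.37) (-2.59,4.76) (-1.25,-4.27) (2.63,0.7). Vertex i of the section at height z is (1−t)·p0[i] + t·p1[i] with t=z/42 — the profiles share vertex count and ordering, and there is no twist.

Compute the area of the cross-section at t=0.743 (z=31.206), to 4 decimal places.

Cross-section at t=0.743: each vertex is (1-t)·p0[i] + t·p1[i].
  v1: (1-0.743)·(3.14,1.13) + 0.743·(2.58,2.61) = (2.7239,2.2296)
  v2: (1-0.743)·(-0.36,3.69) + 0.743·(-1.54,5.37) = (-1.2367,4.9382)
  v3: (1-0.743)·(-1.74,4.2) + 0.743·(-2.59,4.76) = (-2.3716,4.6161)
  v4: (1-0.743)·(-0.04,-2.17) + 0.743·(-1.25,-4.27) = (-0.9390,-3.7303)
  v5: (1-0.743)·(3.16,-0.48) + 0.743·(2.63,0.7) = (2.7662,0.3967)
Shoelace sum Σ(x_i·y_{i+1} − x_{i+1}·y_i):
  i=1: 2.7239·4.9382 − -1.2367·2.2296 = +16.2089 (running +16.2089)
  i=2: -1.2367·4.6161 − -2.3716·4.9382 = +6.0024 (running +22.2112)
  i=3: -2.3716·-3.7303 − -0.9390·4.6161 = +13.1812 (running +35.3925)
  i=4: -0.9390·0.3967 − 2.7662·-3.7303 = +9.9462 (running +45.3387)
  i=5: 2.7662·2.2296 − 2.7239·0.3967 = +5.0870 (running +50.4257)
Area = |Σ|/2 = |50.4257|/2 = 25.2128

Area at t=0.743: 25.2128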